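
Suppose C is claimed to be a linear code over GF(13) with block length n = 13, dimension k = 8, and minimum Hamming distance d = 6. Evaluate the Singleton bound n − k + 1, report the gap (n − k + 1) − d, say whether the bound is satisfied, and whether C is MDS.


Singleton RHS = n − k + 1 = 6, slack = 0, bound satisfied, MDS.

Singleton bound: d ≤ n − k + 1.
Here n = 13, k = 8, so n − k + 1 = 6.
Given d = 6, check d ≤ 6: YES.
Slack = (n − k + 1) − d = 0.
The code is MDS (slack = 0).
Description: the claimed parameters are [13, 8, 6]_13; such a code would be MDS (meets Singleton bound).


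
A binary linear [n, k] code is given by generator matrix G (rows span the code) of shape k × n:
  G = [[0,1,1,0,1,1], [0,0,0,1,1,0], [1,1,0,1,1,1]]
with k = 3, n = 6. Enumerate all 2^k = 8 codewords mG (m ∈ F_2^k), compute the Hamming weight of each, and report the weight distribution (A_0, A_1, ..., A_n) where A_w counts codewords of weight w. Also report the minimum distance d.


Weight distribution: A_0 = 1, A_2 = 1, A_3 = 3, A_4 = 2, A_5 = 1. Minimum distance d = 2.

Enumerate all 2^3 = 8 messages m ∈ F_2^3.
For each, compute codeword c = mG in F_2^6, then tally its weight.
  m = 000 → c = 000000, weight = 0.
  m = 100 → c = 011011, weight = 4.
  m = 010 → c = 000110, weight = 2.
  m = 110 → c = 011101, weight = 4.
  m = 001 → c = 110111, weight = 5.
  m = 101 → c = 101100, weight = 3.
  m = 011 → c = 110001, weight = 3.
  m = 111 → c = 101010, weight = 3.
Tally weights:
  weight 0: 1 codewords.
  weight 2: 1 codewords.
  weight 3: 3 codewords.
  weight 4: 2 codewords.
  weight 5: 1 codewords.
Minimum distance d = smallest w > 0 with A_w > 0 = 2.
Sanity: Σ A_w = 8 = 2^3 = 8 ✓.


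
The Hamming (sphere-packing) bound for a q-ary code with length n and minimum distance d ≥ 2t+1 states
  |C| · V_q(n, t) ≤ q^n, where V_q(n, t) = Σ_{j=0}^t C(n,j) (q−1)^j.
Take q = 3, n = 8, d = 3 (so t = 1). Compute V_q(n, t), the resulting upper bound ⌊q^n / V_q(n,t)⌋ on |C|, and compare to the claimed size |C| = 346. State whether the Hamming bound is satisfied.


V_q(n, t) = 17, q^n = 6561, Hamming bound = 385, |C| = 346 ≤ bound (satisfied).

Step 1: Compute V_q(n, t) = Σ_{j=0}^1 C(n, j) (q−1)^j.
  j = 0: C(8,0)·(2)^0 = 1·1 = 1.
  j = 1: C(8,1)·(2)^1 = 8·2 = 16.
  V_q(n, t) = 1 + 16 = 17.
Step 2: q^n = 3^8 = 6561.
Step 3: Hamming bound ⌊q^n / V_q(n,t)⌋ = ⌊6561/17⌋ = 385.
Step 4: Compare |C| = 346 to 385: satisfied.
The claimed |C| lies below the Hamming bound.


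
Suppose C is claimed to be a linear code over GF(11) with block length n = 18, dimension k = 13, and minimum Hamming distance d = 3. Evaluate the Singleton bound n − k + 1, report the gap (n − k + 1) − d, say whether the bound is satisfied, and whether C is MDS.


Singleton RHS = n − k + 1 = 6, slack = 3, bound satisfied, not MDS.

Singleton bound: d ≤ n − k + 1.
Here n = 18, k = 13, so n − k + 1 = 6.
Given d = 3, check d ≤ 6: YES.
Slack = (n − k + 1) − d = 3.
The code is NOT MDS (slack = 3 > 0).
Description: the claimed parameters are [18, 13, 3]_11; such a code would be non-MDS.


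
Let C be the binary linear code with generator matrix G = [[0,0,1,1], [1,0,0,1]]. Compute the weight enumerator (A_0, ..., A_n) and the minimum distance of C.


Weight distribution: A_0 = 1, A_2 = 3. Minimum distance d = 2.

Enumerate all 2^2 = 4 messages m ∈ F_2^2.
For each, compute codeword c = mG in F_2^4, then tally its weight.
  m = 00 → c = 0000, weight = 0.
  m = 10 → c = 0011, weight = 2.
  m = 01 → c = 1001, weight = 2.
  m = 11 → c = 1010, weight = 2.
Tally weights:
  weight 0: 1 codewords.
  weight 2: 3 codewords.
Minimum distance d = smallest w > 0 with A_w > 0 = 2.
Sanity: Σ A_w = 4 = 2^2 = 4 ✓.


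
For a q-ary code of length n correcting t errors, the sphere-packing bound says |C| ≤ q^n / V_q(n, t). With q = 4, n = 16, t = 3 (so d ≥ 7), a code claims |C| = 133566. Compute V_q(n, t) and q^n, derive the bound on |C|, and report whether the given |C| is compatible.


V_q(n, t) = 16249, q^n = 4294967296, Hamming bound = 264321, |C| = 133566 ≤ bound (satisfied).

Step 1: Compute V_q(n, t) = Σ_{j=0}^3 C(n, j) (q−1)^j.
  j = 0: C(16,0)·(3)^0 = 1·1 = 1.
  j = 1: C(16,1)·(3)^1 = 16·3 = 48.
  j = 2: C(16,2)·(3)^2 = 120·9 = 1080.
  j = 3: C(16,3)·(3)^3 = 560·27 = 15120.
  V_q(n, t) = 1 + 48 + 1080 + 15120 = 16249.
Step 2: q^n = 4^16 = 4294967296.
Step 3: Hamming bound ⌊q^n / V_q(n,t)⌋ = ⌊4294967296/16249⌋ = 264321.
Step 4: Compare |C| = 133566 to 264321: satisfied.
The claimed |C| lies below the Hamming bound.


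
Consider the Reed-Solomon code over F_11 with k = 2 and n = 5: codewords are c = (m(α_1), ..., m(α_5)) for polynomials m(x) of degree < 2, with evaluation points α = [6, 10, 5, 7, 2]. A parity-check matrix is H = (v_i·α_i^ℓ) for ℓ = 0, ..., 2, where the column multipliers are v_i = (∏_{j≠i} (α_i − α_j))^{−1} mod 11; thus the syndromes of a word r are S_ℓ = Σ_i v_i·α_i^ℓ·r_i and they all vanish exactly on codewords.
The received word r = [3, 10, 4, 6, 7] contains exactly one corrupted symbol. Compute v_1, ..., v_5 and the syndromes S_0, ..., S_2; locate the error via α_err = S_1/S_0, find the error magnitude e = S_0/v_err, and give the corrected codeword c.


S = (5, 2, 3), error at position 4, error magnitude e = 4, c = [3, 10, 4, 2, 7].

Step 1: column multipliers v_i = (∏_{j≠i}(α_i − α_j))^{−1} mod 11.
  i = 1 (α = 6): (6−10)(6−5)(6−7)(6−2) = (−4)·1·(−1)·4 = 16 ≡ 5, so v_1 = 5^{−1} = 9 (mod 11).
  i = 2 (α = 10): (10−6)(10−5)(10−7)(10−2) = 4·5·3·8 = 480 ≡ 7, so v_2 = 7^{−1} = 8 (mod 11).
  i = 3 (α = 5): (5−6)(5−10)(5−7)(5−2) = (−1)·(−5)·(−2)·3 = −30 ≡ 3, so v_3 = 3^{−1} = 4 (mod 11).
  i = 4 (α = 7): (7−6)(7−10)(7−5)(7−2) = 1·(−3)·2·5 = −30 ≡ 3, so v_4 = 3^{−1} = 4 (mod 11).
  i = 5 (α = 2): (2−6)(2−10)(2−5)(2−7) = (−4)·(−8)·(−3)·(−5) = 480 ≡ 7, so v_5 = 7^{−1} = 8 (mod 11).
  v = [9, 8, 4, 4, 8].
Step 2: syndromes of r = [3, 10, 4, 6, 7] (all sums mod 11).
  S_0 = Σ v_i r_i = 9·3 + 8·10 + 4·4 + 4·6 + 8·7 = 203 ≡ 5.
  S_1 = Σ v_i α_i r_i = 9·6·3 + 8·10·10 + 4·5·4 + 4·7·6 + 8·2·7 = 1322 ≡ 2.
  α_i^2 mod 11 = [3, 1, 3, 5, 4].
  S_2 = Σ v_i α_i^2 r_i = 9·3·3 + 8·1·10 + 4·3·4 + 4·5·6 + 8·4·7 = 553 ≡ 3.
  S = (5, 2, 3) ≠ 0, so r is not a codeword (an error is present).
Step 3: locate the error. For a single error e at position i, S_ℓ = v_i·e·α_i^ℓ, so α_err = S_1/S_0.
  S_0^{−1} = 5^{−1} = 9 (mod 11), so α_err = 2·9 = 18 ≡ 7 = α_4. Error position i = 4.
  Consistency check: S_2/S_1 = 3·6 = 18 ≡ 7 = α_err ✓ (single-error assumption holds).
Step 4: error magnitude e = S_0/v_4 = S_0·∏_{j≠4}(α_4 − α_j) = 5·3 = 15 ≡ 4 (mod 11).
Step 5: correct position 4: c_4 = r_4 − e = 6 − 4 ≡ 2 (mod 11). Hence c = [3, 10, 4, 2, 7].
  Check: interpolating c through the α_i gives m(x) = 9 + 10·x (degree < 2) with m(α_i) = c_i for every i, so c is indeed a codeword.


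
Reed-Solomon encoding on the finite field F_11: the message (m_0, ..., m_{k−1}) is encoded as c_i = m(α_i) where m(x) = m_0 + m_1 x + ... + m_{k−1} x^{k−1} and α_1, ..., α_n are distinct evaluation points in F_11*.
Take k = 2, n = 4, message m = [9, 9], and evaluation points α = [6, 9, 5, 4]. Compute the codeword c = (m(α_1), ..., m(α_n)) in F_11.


c = [8, 2, 10, 1]

Message polynomial: m(x) = 9 + 9·x (mod 11).
For each evaluation point α_i, compute m(α_i) mod 11:
  α_1 = 6: Horner steps 9 → 8, so m(6) = 8.
  α_2 = 9: Horner steps 9 → 2, so m(9) = 2.
  α_3 = 5: Horner steps 9 → 10, so m(5) = 10.
  α_4 = 4: Horner steps 9 → 1, so m(4) = 1.
Codeword c = [8, 2, 10, 1] ∈ F_11^4.


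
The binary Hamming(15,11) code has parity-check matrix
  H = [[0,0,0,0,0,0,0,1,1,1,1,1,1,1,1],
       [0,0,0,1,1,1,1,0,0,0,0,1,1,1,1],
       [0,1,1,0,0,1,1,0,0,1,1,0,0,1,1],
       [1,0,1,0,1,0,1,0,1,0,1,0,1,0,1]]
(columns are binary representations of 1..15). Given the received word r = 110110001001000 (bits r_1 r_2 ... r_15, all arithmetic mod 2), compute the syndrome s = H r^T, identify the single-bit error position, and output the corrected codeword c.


s = (0, 1, 1, 1)^T, error position = 7, corrected codeword c = 110110101001000

Compute s = H r^T mod 2 one row at a time:
  s_1 = 0 + 1 + 0 + 0 + 1 + 0 + 0 + 0 = 2 ≡ 0 (mod 2).
  s_2 = 1 + 1 + 0 + 0 + 1 + 0 + 0 + 0 = 3 ≡ 1 (mod 2).
  s_3 = 1 + 0 + 0 + 0 + 0 + 0 + 0 + 0 = 1 ≡ 1 (mod 2).
  s_4 = 1 + 0 + 1 + 0 + 1 + 0 + 0 + 0 = 3 ≡ 1 (mod 2).
s = (0, 1, 1, 1)^T — this equals column 7 of H (binary 0111), so error is at position 7.
Correct: flip bit 7 of r = 110110001001000 to get c = 110110101001000.


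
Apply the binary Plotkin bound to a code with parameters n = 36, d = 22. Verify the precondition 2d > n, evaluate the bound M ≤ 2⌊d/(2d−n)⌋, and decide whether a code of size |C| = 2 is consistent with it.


Plotkin bound M ≤ 4; given |C| = 2 ≤ bound (satisfied).

Check applicability: 2d = 44, n = 36.
2d − n = 8 > 0, so Plotkin applies.
Compute d/(2d−n) = 22/8 ≈ 2.7500.
⌊d/(2d−n)⌋ = 2.
Plotkin bound: M ≤ 2·2 = 4.
Given |C| = 2, check: satisfied.
This |C| is below the Plotkin bound.


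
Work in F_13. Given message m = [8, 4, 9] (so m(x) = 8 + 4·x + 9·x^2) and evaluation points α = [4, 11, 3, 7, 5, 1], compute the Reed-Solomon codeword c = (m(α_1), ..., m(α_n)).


c = [12, 10, 10, 9, 6, 8]

Message polynomial: m(x) = 8 + 4·x + 9·x^2 (mod 13).
For each evaluation point α_i, compute m(α_i) mod 13:
  α_1 = 4: Horner steps 9 → 1 → 12, so m(4) = 12.
  α_2 = 11: Horner steps 9 → 12 → 10, so m(11) = 10.
  α_3 = 3: Horner steps 9 → 5 → 10, so m(3) = 10.
  α_4 = 7: Horner steps 9 → 2 → 9, so m(7) = 9.
  α_5 = 5: Horner steps 9 → 10 → 6, so m(5) = 6.
  α_6 = 1: Horner steps 9 → 0 → 8, so m(1) = 8.
Codeword c = [12, 10, 10, 9, 6, 8] ∈ F_13^6.


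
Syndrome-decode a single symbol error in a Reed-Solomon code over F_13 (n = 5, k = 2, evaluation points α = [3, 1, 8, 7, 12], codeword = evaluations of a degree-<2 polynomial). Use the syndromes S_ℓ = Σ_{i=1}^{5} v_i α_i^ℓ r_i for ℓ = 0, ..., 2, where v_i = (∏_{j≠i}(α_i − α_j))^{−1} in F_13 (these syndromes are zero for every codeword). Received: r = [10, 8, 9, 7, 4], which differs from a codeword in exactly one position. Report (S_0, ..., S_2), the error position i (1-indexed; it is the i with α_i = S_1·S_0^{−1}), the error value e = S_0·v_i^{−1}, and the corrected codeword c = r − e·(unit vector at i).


S = (6, 5, 2), error at position 1, error magnitude e = 11, c = [12, 8, 9, 7, 4].

Step 1: column multipliers v_i = (∏_{j≠i}(α_i − α_j))^{−1} mod 13.
  i = 1 (α = 3): (3−1)(3−8)(3−7)(3−12) = 2·(−5)·(−4)·(−9) = −360 ≡ 4, so v_1 = 4^{−1} = 10 (mod 13).
  i = 2 (α = 1): (1−3)(1−8)(1−7)(1−12) = (−2)·(−7)·(−6)·(−11) = 924 ≡ 1, so v_2 = 1^{−1} = 1 (mod 13).
  i = 3 (α = 8): (8−3)(8−1)(8−7)(8−12) = 5·7·1·(−4) = −140 ≡ 3, so v_3 = 3^{−1} = 9 (mod 13).
  i = 4 (α = 7): (7−3)(7−1)(7−8)(7−12) = 4·6·(−1)·(−5) = 120 ≡ 3, so v_4 = 3^{−1} = 9 (mod 13).
  i = 5 (α = 12): (12−3)(12−1)(12−8)(12−7) = 9·11·4·5 = 1980 ≡ 4, so v_5 = 4^{−1} = 10 (mod 13).
  v = [10, 1, 9, 9, 10].
Step 2: syndromes of r = [10, 8, 9, 7, 4] (all sums mod 13).
  S_0 = Σ v_i r_i = 10·10 + 1·8 + 9·9 + 9·7 + 10·4 = 292 ≡ 6.
  S_1 = Σ v_i α_i r_i = 10·3·10 + 1·1·8 + 9·8·9 + 9·7·7 + 10·12·4 = 1877 ≡ 5.
  α_i^2 mod 13 = [9, 1, 12, 10, 1].
  S_2 = Σ v_i α_i^2 r_i = 10·9·10 + 1·1·8 + 9·12·9 + 9·10·7 + 10·1·4 = 2550 ≡ 2.
  S = (6, 5, 2) ≠ 0, so r is not a codeword (an error is present).
Step 3: locate the error. For a single error e at position i, S_ℓ = v_i·e·α_i^ℓ, so α_err = S_1/S_0.
  S_0^{−1} = 6^{−1} = 11 (mod 13), so α_err = 5·11 = 55 ≡ 3 = α_1. Error position i = 1.
  Consistency check: S_2/S_1 = 2·8 = 16 ≡ 3 = α_err ✓ (single-error assumption holds).
Step 4: error magnitude e = S_0/v_1 = S_0·∏_{j≠1}(α_1 − α_j) = 6·4 = 24 ≡ 11 (mod 13).
Step 5: correct position 1: c_1 = r_1 − e = 10 − 11 ≡ 12 (mod 13). Hence c = [12, 8, 9, 7, 4].
  Check: interpolating c through the α_i gives m(x) = 6 + 2·x (degree < 2) with m(α_i) = c_i for every i, so c is indeed a codeword.


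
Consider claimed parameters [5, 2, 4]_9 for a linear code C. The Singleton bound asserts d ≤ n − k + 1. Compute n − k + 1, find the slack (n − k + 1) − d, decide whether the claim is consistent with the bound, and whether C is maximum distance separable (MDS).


Singleton RHS = n − k + 1 = 4, slack = 0, bound satisfied, MDS.

Singleton bound: d ≤ n − k + 1.
Here n = 5, k = 2, so n − k + 1 = 4.
Given d = 4, check d ≤ 4: YES.
Slack = (n − k + 1) − d = 0.
The code is MDS (slack = 0).
Description: the claimed parameters are [5, 2, 4]_9; such a code would be MDS (meets Singleton bound).


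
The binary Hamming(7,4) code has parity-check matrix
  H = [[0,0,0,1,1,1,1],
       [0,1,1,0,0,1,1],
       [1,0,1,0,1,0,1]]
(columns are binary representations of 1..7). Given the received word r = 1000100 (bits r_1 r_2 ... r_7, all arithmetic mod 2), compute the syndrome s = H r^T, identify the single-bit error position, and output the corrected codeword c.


s = (1, 0, 0)^T, error position = 4, corrected codeword c = 1001100

Compute s = H r^T mod 2 one row at a time:
  s_1 = 0 + 1 + 0 + 0 = 1 ≡ 1 (mod 2).
  s_2 = 0 + 0 + 0 + 0 = 0 ≡ 0 (mod 2).
  s_3 = 1 + 0 + 1 + 0 = 2 ≡ 0 (mod 2).
s = (1, 0, 0)^T — this equals column 4 of H (binary 100), so error is at position 4.
Correct: flip bit 4 of r = 1000100 to get c = 1001100.


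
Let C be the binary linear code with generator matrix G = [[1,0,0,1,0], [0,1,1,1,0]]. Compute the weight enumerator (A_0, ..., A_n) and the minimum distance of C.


Weight distribution: A_0 = 1, A_2 = 1, A_3 = 2. Minimum distance d = 2.

Enumerate all 2^2 = 4 messages m ∈ F_2^2.
For each, compute codeword c = mG in F_2^5, then tally its weight.
  m = 00 → c = 00000, weight = 0.
  m = 10 → c = 10010, weight = 2.
  m = 01 → c = 01110, weight = 3.
  m = 11 → c = 11100, weight = 3.
Tally weights:
  weight 0: 1 codewords.
  weight 2: 1 codewords.
  weight 3: 2 codewords.
Minimum distance d = smallest w > 0 with A_w > 0 = 2.
Sanity: Σ A_w = 4 = 2^2 = 4 ✓.


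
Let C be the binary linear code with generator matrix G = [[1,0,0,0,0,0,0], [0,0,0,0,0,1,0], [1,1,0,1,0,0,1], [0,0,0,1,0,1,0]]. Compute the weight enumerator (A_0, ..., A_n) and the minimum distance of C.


Weight distribution: A_0 = 1, A_1 = 3, A_2 = 4, A_3 = 4, A_4 = 3, A_5 = 1. Minimum distance d = 1.

Enumerate all 2^4 = 16 messages m ∈ F_2^4.
For each, compute codeword c = mG in F_2^7, then tally its weight.
  m = 0000 → c = 0000000, weight = 0.
  m = 1000 → c = 1000000, weight = 1.
  m = 0100 → c = 0000010, weight = 1.
  m = 1100 → c = 1000010, weight = 2.
  m = 0010 → c = 1101001, weight = 4.
  m = 1010 → c = 0101001, weight = 3.
  m = 0110 → c = 1101011, weight = 5.
  m = 1110 → c = 0101011, weight = 4.
  m = 0001 → c = 0001010, weight = 2.
  m = 1001 → c = 1001010, weight = 3.
  m = 0101 → c = 0001000, weight = 1.
  m = 1101 → c = 1001000, weight = 2.
  m = 0011 → c = 1100011, weight = 4.
  m = 1011 → c = 0100011, weight = 3.
  m = 0111 → c = 1100001, weight = 3.
  m = 1111 → c = 0100001, weight = 2.
Tally weights:
  weight 0: 1 codewords.
  weight 1: 3 codewords.
  weight 2: 4 codewords.
  weight 3: 4 codewords.
  weight 4: 3 codewords.
  weight 5: 1 codewords.
Minimum distance d = smallest w > 0 with A_w > 0 = 1.
Sanity: Σ A_w = 16 = 2^4 = 16 ✓.


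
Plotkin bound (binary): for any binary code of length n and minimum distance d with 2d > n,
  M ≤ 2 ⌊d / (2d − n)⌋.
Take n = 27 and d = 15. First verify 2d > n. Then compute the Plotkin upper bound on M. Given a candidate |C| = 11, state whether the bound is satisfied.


Plotkin bound M ≤ 10; given |C| = 11 > bound (violated).

Check applicability: 2d = 30, n = 27.
2d − n = 3 > 0, so Plotkin applies.
Compute d/(2d−n) = 15/3 ≈ 5.0000.
⌊d/(2d−n)⌋ = 5.
Plotkin bound: M ≤ 2·5 = 10.
Given |C| = 11, check: VIOLATED.
This |C| is above the Plotkin bound, so no binary code with n = 27, d = 15 and 11 codewords exists.


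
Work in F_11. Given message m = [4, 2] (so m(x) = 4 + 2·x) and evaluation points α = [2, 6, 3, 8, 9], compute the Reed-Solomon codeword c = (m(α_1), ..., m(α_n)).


c = [8, 5, 10, 9, 0]

Message polynomial: m(x) = 4 + 2·x (mod 11).
For each evaluation point α_i, compute m(α_i) mod 11:
  α_1 = 2: Horner steps 2 → 8, so m(2) = 8.
  α_2 = 6: Horner steps 2 → 5, so m(6) = 5.
  α_3 = 3: Horner steps 2 → 10, so m(3) = 10.
  α_4 = 8: Horner steps 2 → 9, so m(8) = 9.
  α_5 = 9: Horner steps 2 → 0, so m(9) = 0.
Codeword c = [8, 5, 10, 9, 0] ∈ F_11^5.


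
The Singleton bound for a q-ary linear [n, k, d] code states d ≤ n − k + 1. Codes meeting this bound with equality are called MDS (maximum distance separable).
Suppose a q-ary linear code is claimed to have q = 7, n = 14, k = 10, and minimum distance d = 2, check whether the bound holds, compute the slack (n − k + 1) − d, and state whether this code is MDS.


Singleton RHS = n − k + 1 = 5, slack = 3, bound satisfied, not MDS.

Singleton bound: d ≤ n − k + 1.
Here n = 14, k = 10, so n − k + 1 = 5.
Given d = 2, check d ≤ 5: YES.
Slack = (n − k + 1) − d = 3.
The code is NOT MDS (slack = 3 > 0).
Description: the claimed parameters are [14, 10, 2]_7; such a code would be non-MDS.


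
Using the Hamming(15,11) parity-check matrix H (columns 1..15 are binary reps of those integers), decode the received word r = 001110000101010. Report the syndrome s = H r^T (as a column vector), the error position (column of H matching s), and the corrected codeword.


s = (1, 0, 1, 0)^T, error position = 10, corrected codeword c = 001110000001010

Compute s = H r^T mod 2 one row at a time:
  s_1 = 0 + 0 + 1 + 0 + 1 + 0 + 1 + 0 = 3 ≡ 1 (mod 2).
  s_2 = 1 + 1 + 0 + 0 + 1 + 0 + 1 + 0 = 4 ≡ 0 (mod 2).
  s_3 = 0 + 1 + 0 + 0 + 1 + 0 + 1 + 0 = 3 ≡ 1 (mod 2).
  s_4 = 0 + 1 + 1 + 0 + 0 + 0 + 0 + 0 = 2 ≡ 0 (mod 2).
s = (1, 0, 1, 0)^T — this equals column 10 of H (binary 1010), so error is at position 10.
Correct: flip bit 10 of r = 001110000101010 to get c = 001110000001010.


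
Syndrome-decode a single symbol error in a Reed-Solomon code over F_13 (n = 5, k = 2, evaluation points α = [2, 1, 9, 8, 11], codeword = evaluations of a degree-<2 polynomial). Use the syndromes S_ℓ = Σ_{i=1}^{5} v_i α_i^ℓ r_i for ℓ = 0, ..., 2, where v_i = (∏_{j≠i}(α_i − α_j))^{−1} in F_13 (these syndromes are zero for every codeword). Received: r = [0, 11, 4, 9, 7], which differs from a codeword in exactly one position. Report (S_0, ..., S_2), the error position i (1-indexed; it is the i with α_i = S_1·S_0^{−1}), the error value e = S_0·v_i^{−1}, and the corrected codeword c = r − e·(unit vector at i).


S = (6, 6, 6), error at position 2, error magnitude e = 6, c = [0, 5, 4, 9, 7].

Step 1: column multipliers v_i = (∏_{j≠i}(α_i − α_j))^{−1} mod 13.
  i = 1 (α = 2): (2−1)(2−9)(2−8)(2−11) = 1·(−7)·(−6)·(−9) = −378 ≡ 12, so v_1 = 12^{−1} = 12 (mod 13).
  i = 2 (α = 1): (1−2)(1−9)(1−8)(1−11) = (−1)·(−8)·(−7)·(−10) = 560 ≡ 1, so v_2 = 1^{−1} = 1 (mod 13).
  i = 3 (α = 9): (9−2)(9−1)(9−8)(9−11) = 7·8·1·(−2) = −112 ≡ 5, so v_3 = 5^{−1} = 8 (mod 13).
  i = 4 (α = 8): (8−2)(8−1)(8−9)(8−11) = 6·7·(−1)·(−3) = 126 ≡ 9, so v_4 = 9^{−1} = 3 (mod 13).
  i = 5 (α = 11): (11−2)(11−1)(11−9)(11−8) = 9·10·2·3 = 540 ≡ 7, so v_5 = 7^{−1} = 2 (mod 13).
  v = [12, 1, 8, 3, 2].
Step 2: syndromes of r = [0, 11, 4, 9, 7] (all sums mod 13).
  S_0 = Σ v_i r_i = 12·0 + 1·11 + 8·4 + 3·9 + 2·7 = 84 ≡ 6.
  S_1 = Σ v_i α_i r_i = 12·2·0 + 1·1·11 + 8·9·4 + 3·8·9 + 2·11·7 = 669 ≡ 6.
  α_i^2 mod 13 = [4, 1, 3, 12, 4].
  S_2 = Σ v_i α_i^2 r_i = 12·4·0 + 1·1·11 + 8·3·4 + 3·12·9 + 2·4·7 = 487 ≡ 6.
  S = (6, 6, 6) ≠ 0, so r is not a codeword (an error is present).
Step 3: locate the error. For a single error e at position i, S_ℓ = v_i·e·α_i^ℓ, so α_err = S_1/S_0.
  S_0^{−1} = 6^{−1} = 11 (mod 13), so α_err = 6·11 = 66 ≡ 1 = α_2. Error position i = 2.
  Consistency check: S_2/S_1 = 6·11 = 66 ≡ 1 = α_err ✓ (single-error assumption holds).
Step 4: error magnitude e = S_0/v_2 = S_0·∏_{j≠2}(α_2 − α_j) = 6·1 = 6 ≡ 6 (mod 13).
Step 5: correct position 2: c_2 = r_2 − e = 11 − 6 ≡ 5 (mod 13). Hence c = [0, 5, 4, 9, 7].
  Check: interpolating c through the α_i gives m(x) = 10 + 8·x (degree < 2) with m(α_i) = c_i for every i, so c is indeed a codeword.


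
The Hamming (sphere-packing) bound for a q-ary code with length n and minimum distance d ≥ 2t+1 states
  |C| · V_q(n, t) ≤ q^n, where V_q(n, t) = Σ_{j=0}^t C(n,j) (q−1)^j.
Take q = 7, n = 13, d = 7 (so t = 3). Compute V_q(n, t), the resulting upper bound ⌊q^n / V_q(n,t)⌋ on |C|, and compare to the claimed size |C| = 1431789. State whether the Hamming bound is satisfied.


V_q(n, t) = 64663, q^n = 96889010407, Hamming bound = 1498368, |C| = 1431789 ≤ bound (satisfied).

Step 1: Compute V_q(n, t) = Σ_{j=0}^3 C(n, j) (q−1)^j.
  j = 0: C(13,0)·(6)^0 = 1·1 = 1.
  j = 1: C(13,1)·(6)^1 = 13·6 = 78.
  j = 2: C(13,2)·(6)^2 = 78·36 = 2808.
  j = 3: C(13,3)·(6)^3 = 286·216 = 61776.
  V_q(n, t) = 1 + 78 + 2808 + 61776 = 64663.
Step 2: q^n = 7^13 = 96889010407.
Step 3: Hamming bound ⌊q^n / V_q(n,t)⌋ = ⌊96889010407/64663⌋ = 1498368.
Step 4: Compare |C| = 1431789 to 1498368: satisfied.
The claimed |C| lies below the Hamming bound.


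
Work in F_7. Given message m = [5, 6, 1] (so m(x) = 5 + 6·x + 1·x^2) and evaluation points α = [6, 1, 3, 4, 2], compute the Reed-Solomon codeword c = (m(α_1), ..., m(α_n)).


c = [0, 5, 4, 3, 0]

Message polynomial: m(x) = 5 + 6·x + 1·x^2 (mod 7).
For each evaluation point α_i, compute m(α_i) mod 7:
  α_1 = 6: Horner steps 1 → 5 → 0, so m(6) = 0.
  α_2 = 1: Horner steps 1 → 0 → 5, so m(1) = 5.
  α_3 = 3: Horner steps 1 → 2 → 4, so m(3) = 4.
  α_4 = 4: Horner steps 1 → 3 → 3, so m(4) = 3.
  α_5 = 2: Horner steps 1 → 1 → 0, so m(2) = 0.
Codeword c = [0, 5, 4, 3, 0] ∈ F_7^5.


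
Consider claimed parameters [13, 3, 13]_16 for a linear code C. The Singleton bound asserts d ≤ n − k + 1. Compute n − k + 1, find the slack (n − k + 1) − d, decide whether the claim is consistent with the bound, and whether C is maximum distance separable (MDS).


Singleton RHS = n − k + 1 = 11, slack = -2, bound violated (no such code; not MDS).

Singleton bound: d ≤ n − k + 1.
Here n = 13, k = 3, so n − k + 1 = 11.
Given d = 13, check d ≤ 11: NO.
Slack = (n − k + 1) − d = -2.
The slack is negative: d = 13 exceeds n − k + 1 = 11 by 2, so the Singleton bound is violated and no linear [13, 3, 13]_16 code can exist. In particular it is not MDS (MDS requires d = n − k + 1 exactly).
Description: the claimed parameters are [13, 3, 13]_16; such a code would be impossible (violates the Singleton bound).


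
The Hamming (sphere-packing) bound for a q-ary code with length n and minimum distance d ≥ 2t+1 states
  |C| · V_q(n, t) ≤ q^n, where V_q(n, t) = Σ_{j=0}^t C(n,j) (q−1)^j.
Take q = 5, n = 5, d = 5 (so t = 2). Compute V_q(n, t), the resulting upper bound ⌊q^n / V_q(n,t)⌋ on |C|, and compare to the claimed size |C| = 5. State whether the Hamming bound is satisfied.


V_q(n, t) = 181, q^n = 3125, Hamming bound = 17, |C| = 5 ≤ bound (satisfied).

Step 1: Compute V_q(n, t) = Σ_{j=0}^2 C(n, j) (q−1)^j.
  j = 0: C(5,0)·(4)^0 = 1·1 = 1.
  j = 1: C(5,1)·(4)^1 = 5·4 = 20.
  j = 2: C(5,2)·(4)^2 = 10·16 = 160.
  V_q(n, t) = 1 + 20 + 160 = 181.
Step 2: q^n = 5^5 = 3125.
Step 3: Hamming bound ⌊q^n / V_q(n,t)⌋ = ⌊3125/181⌋ = 17.
Step 4: Compare |C| = 5 to 17: satisfied.
The claimed |C| lies below the Hamming bound.


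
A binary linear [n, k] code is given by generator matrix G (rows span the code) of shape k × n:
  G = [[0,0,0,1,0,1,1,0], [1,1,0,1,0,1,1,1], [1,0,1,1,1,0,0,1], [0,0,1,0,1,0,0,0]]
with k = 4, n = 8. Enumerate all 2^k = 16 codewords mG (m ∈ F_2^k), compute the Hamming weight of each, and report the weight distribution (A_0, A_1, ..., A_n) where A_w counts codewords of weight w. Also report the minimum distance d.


Weight distribution: A_0 = 1, A_2 = 2, A_3 = 4, A_4 = 2, A_5 = 4, A_6 = 2, A_8 = 1. Minimum distance d = 2.

Enumerate all 2^4 = 16 messages m ∈ F_2^4.
For each, compute codeword c = mG in F_2^8, then tally its weight.
  m = 0000 → c = 00000000, weight = 0.
  m = 1000 → c = 00010110, weight = 3.
  m = 0100 → c = 11010111, weight = 6.
  m = 1100 → c = 11000001, weight = 3.
  m = 0010 → c = 10111001, weight = 5.
  m = 1010 → c = 10101111, weight = 6.
  m = 0110 → c = 01101110, weight = 5.
  m = 1110 → c = 01111000, weight = 4.
  m = 0001 → c = 00101000, weight = 2.
  m = 1001 → c = 00111110, weight = 5.
  m = 0101 → c = 11111111, weight = 8.
  m = 1101 → c = 11101001, weight = 5.
  m = 0011 → c = 10010001, weight = 3.
  m = 1011 → c = 10000111, weight = 4.
  m = 0111 → c = 01000110, weight = 3.
  m = 1111 → c = 01010000, weight = 2.
Tally weights:
  weight 0: 1 codewords.
  weight 2: 2 codewords.
  weight 3: 4 codewords.
  weight 4: 2 codewords.
  weight 5: 4 codewords.
  weight 6: 2 codewords.
  weight 8: 1 codewords.
Minimum distance d = smallest w > 0 with A_w > 0 = 2.
Sanity: Σ A_w = 16 = 2^4 = 16 ✓.


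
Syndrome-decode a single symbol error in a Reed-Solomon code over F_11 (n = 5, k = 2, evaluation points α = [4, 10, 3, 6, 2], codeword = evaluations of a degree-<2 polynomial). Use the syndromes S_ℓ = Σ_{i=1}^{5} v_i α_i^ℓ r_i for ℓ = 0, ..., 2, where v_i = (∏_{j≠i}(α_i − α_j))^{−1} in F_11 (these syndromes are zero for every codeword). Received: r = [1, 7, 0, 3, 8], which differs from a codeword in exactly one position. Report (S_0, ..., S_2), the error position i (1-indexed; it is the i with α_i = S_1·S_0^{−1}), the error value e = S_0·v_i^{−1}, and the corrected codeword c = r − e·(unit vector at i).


S = (1, 2, 4), error at position 5, error magnitude e = 9, c = [1, 7, 0, 3, 10].

Step 1: column multipliers v_i = (∏_{j≠i}(α_i − α_j))^{−1} mod 11.
  i = 1 (α = 4): (4−10)(4−3)(4−6)(4−2) = (−6)·1·(−2)·2 = 24 ≡ 2, so v_1 = 2^{−1} = 6 (mod 11).
  i = 2 (α = 10): (10−4)(10−3)(10−6)(10−2) = 6·7·4·8 = 1344 ≡ 2, so v_2 = 2^{−1} = 6 (mod 11).
  i = 3 (α = 3): (3−4)(3−10)(3−6)(3−2) = (−1)·(−7)·(−3)·1 = −21 ≡ 1, so v_3 = 1^{−1} = 1 (mod 11).
  i = 4 (α = 6): (6−4)(6−10)(6−3)(6−2) = 2·(−4)·3·4 = −96 ≡ 3, so v_4 = 3^{−1} = 4 (mod 11).
  i = 5 (α = 2): (2−4)(2−10)(2−3)(2−6) = (−2)·(−8)·(−1)·(−4) = 64 ≡ 9, so v_5 = 9^{−1} = 5 (mod 11).
  v = [6, 6, 1, 4, 5].
Step 2: syndromes of r = [1, 7, 0, 3, 8] (all sums mod 11).
  S_0 = Σ v_i r_i = 6·1 + 6·7 + 1·0 + 4·3 + 5·8 = 100 ≡ 1.
  S_1 = Σ v_i α_i r_i = 6·4·1 + 6·10·7 + 1·3·0 + 4·6·3 + 5·2·8 = 596 ≡ 2.
  α_i^2 mod 11 = [5, 1, 9, 3, 4].
  S_2 = Σ v_i α_i^2 r_i = 6·5·1 + 6·1·7 + 1·9·0 + 4·3·3 + 5·4·8 = 268 ≡ 4.
  S = (1, 2, 4) ≠ 0, so r is not a codeword (an error is present).
Step 3: locate the error. For a single error e at position i, S_ℓ = v_i·e·α_i^ℓ, so α_err = S_1/S_0.
  S_0^{−1} = 1^{−1} = 1 (mod 11), so α_err = 2·1 = 2 ≡ 2 = α_5. Error position i = 5.
  Consistency check: S_2/S_1 = 4·6 = 24 ≡ 2 = α_err ✓ (single-error assumption holds).
Step 4: error magnitude e = S_0/v_5 = S_0·∏_{j≠5}(α_5 − α_j) = 1·9 = 9 ≡ 9 (mod 11).
Step 5: correct position 5: c_5 = r_5 − e = 8 − 9 ≡ 10 (mod 11). Hence c = [1, 7, 0, 3, 10].
  Check: interpolating c through the α_i gives m(x) = 8 + 1·x (degree < 2) with m(α_i) = c_i for every i, so c is indeed a codeword.


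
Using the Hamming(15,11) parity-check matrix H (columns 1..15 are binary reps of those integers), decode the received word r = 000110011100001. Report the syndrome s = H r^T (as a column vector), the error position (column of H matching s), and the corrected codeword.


s = (0, 1, 0, 1)^T, error position = 5, corrected codeword c = 000100011100001

Compute s = H r^T mod 2 one row at a time:
  s_1 = 1 + 1 + 1 + 0 + 0 + 0 + 0 + 1 = 4 ≡ 0 (mod 2).
  s_2 = 1 + 1 + 0 + 0 + 0 + 0 + 0 + 1 = 3 ≡ 1 (mod 2).
  s_3 = 0 + 0 + 0 + 0 + 1 + 0 + 0 + 1 = 2 ≡ 0 (mod 2).
  s_4 = 0 + 0 + 1 + 0 + 1 + 0 + 0 + 1 = 3 ≡ 1 (mod 2).
s = (0, 1, 0, 1)^T — this equals column 5 of H (binary 0101), so error is at position 5.
Correct: flip bit 5 of r = 000110011100001 to get c = 000100011100001.


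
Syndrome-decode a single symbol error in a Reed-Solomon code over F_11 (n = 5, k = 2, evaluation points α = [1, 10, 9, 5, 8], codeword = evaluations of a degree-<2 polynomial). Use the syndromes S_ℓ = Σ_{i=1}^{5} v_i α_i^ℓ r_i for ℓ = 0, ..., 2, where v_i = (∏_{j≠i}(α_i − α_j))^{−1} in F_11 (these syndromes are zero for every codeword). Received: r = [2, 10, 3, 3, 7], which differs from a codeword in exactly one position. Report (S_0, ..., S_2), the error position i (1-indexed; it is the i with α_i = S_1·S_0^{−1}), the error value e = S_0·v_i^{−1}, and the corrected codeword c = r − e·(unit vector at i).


S = (3, 4, 9), error at position 4, error magnitude e = 6, c = [2, 10, 3, 8, 7].

Step 1: column multipliers v_i = (∏_{j≠i}(α_i − α_j))^{−1} mod 11.
  i = 1 (α = 1): (1−10)(1−9)(1−5)(1−8) = (−9)·(−8)·(−4)·(−7) = 2016 ≡ 3, so v_1 = 3^{−1} = 4 (mod 11).
  i = 2 (α = 10): (10−1)(10−9)(10−5)(10−8) = 9·1·5·2 = 90 ≡ 2, so v_2 = 2^{−1} = 6 (mod 11).
  i = 3 (α = 9): (9−1)(9−10)(9−5)(9−8) = 8·(−1)·4·1 = −32 ≡ 1, so v_3 = 1^{−1} = 1 (mod 11).
  i = 4 (α = 5): (5−1)(5−10)(5−9)(5−8) = 4·(−5)·(−4)·(−3) = −240 ≡ 2, so v_4 = 2^{−1} = 6 (mod 11).
  i = 5 (α = 8): (8−1)(8−10)(8−9)(8−5) = 7·(−2)·(−1)·3 = 42 ≡ 9, so v_5 = 9^{−1} = 5 (mod 11).
  v = [4, 6, 1, 6, 5].
Step 2: syndromes of r = [2, 10, 3, 3, 7] (all sums mod 11).
  S_0 = Σ v_i r_i = 4·2 + 6·10 + 1·3 + 6·3 + 5·7 = 124 ≡ 3.
  S_1 = Σ v_i α_i r_i = 4·1·2 + 6·10·10 + 1·9·3 + 6·5·3 + 5·8·7 = 1005 ≡ 4.
  α_i^2 mod 11 = [1, 1, 4, 3, 9].
  S_2 = Σ v_i α_i^2 r_i = 4·1·2 + 6·1·10 + 1·4·3 + 6·3·3 + 5·9·7 = 449 ≡ 9.
  S = (3, 4, 9) ≠ 0, so r is not a codeword (an error is present).
Step 3: locate the error. For a single error e at position i, S_ℓ = v_i·e·α_i^ℓ, so α_err = S_1/S_0.
  S_0^{−1} = 3^{−1} = 4 (mod 11), so α_err = 4·4 = 16 ≡ 5 = α_4. Error position i = 4.
  Consistency check: S_2/S_1 = 9·3 = 27 ≡ 5 = α_err ✓ (single-error assumption holds).
Step 4: error magnitude e = S_0/v_4 = S_0·∏_{j≠4}(α_4 − α_j) = 3·2 = 6 ≡ 6 (mod 11).
Step 5: correct position 4: c_4 = r_4 − e = 3 − 6 ≡ 8 (mod 11). Hence c = [2, 10, 3, 8, 7].
  Check: interpolating c through the α_i gives m(x) = 6 + 7·x (degree < 2) with m(α_i) = c_i for every i, so c is indeed a codeword.


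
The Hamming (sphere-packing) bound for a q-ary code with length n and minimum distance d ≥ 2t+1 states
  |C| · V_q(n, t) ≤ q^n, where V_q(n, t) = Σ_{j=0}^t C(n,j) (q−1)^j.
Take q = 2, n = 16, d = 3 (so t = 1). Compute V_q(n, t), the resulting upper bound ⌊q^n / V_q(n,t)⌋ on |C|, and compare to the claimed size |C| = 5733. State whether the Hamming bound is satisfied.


V_q(n, t) = 17, q^n = 65536, Hamming bound = 3855, |C| = 5733 > bound (violated).

Step 1: Compute V_q(n, t) = Σ_{j=0}^1 C(n, j) (q−1)^j.
  j = 0: C(16,0)·(1)^0 = 1·1 = 1.
  j = 1: C(16,1)·(1)^1 = 16·1 = 16.
  V_q(n, t) = 1 + 16 = 17.
Step 2: q^n = 2^16 = 65536.
Step 3: Hamming bound ⌊q^n / V_q(n,t)⌋ = ⌊65536/17⌋ = 3855.
Step 4: Compare |C| = 5733 to 3855: violated.
The claimed |C| lies above the Hamming bound, so no 2-ary code of length 16 with d ≥ 3 can have 5733 codewords.


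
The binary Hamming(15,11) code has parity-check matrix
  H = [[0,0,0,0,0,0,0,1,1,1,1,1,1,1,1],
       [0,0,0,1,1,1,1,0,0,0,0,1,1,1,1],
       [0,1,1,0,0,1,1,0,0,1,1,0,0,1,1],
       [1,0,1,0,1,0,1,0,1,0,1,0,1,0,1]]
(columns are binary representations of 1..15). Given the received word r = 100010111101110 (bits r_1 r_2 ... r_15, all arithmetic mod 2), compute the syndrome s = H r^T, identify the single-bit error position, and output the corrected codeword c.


s = (0, 1, 1, 1)^T, error position = 7, corrected codeword c = 100010011101110

Compute s = H r^T mod 2 one row at a time:
  s_1 = 1 + 1 + 1 + 0 + 1 + 1 + 1 + 0 = 6 ≡ 0 (mod 2).
  s_2 = 0 + 1 + 0 + 1 + 1 + 1 + 1 + 0 = 5 ≡ 1 (mod 2).
  s_3 = 0 + 0 + 0 + 1 + 1 + 0 + 1 + 0 = 3 ≡ 1 (mod 2).
  s_4 = 1 + 0 + 1 + 1 + 1 + 0 + 1 + 0 = 5 ≡ 1 (mod 2).
s = (0, 1, 1, 1)^T — this equals column 7 of H (binary 0111), so error is at position 7.
Correct: flip bit 7 of r = 100010111101110 to get c = 100010011101110.


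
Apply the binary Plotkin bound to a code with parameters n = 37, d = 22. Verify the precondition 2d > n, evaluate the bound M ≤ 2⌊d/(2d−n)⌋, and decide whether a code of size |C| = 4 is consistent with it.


Plotkin bound M ≤ 6; given |C| = 4 ≤ bound (satisfied).

Check applicability: 2d = 44, n = 37.
2d − n = 7 > 0, so Plotkin applies.
Compute d/(2d−n) = 22/7 ≈ 3.1429.
⌊d/(2d−n)⌋ = 3.
Plotkin bound: M ≤ 2·3 = 6.
Given |C| = 4, check: satisfied.
This |C| is below the Plotkin bound.


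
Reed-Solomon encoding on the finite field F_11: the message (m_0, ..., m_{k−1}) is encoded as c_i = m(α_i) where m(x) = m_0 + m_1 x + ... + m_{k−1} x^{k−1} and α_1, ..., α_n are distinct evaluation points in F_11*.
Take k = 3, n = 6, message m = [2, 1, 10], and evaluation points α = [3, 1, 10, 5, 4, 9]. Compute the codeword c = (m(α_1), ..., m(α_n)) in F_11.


c = [7, 2, 0, 4, 1, 7]

Message polynomial: m(x) = 2 + 1·x + 10·x^2 (mod 11).
For each evaluation point α_i, compute m(α_i) mod 11:
  α_1 = 3: Horner steps 10 → 9 → 7, so m(3) = 7.
  α_2 = 1: Horner steps 10 → 0 → 2, so m(1) = 2.
  α_3 = 10: Horner steps 10 → 2 → 0, so m(10) = 0.
  α_4 = 5: Horner steps 10 → 7 → 4, so m(5) = 4.
  α_5 = 4: Horner steps 10 → 8 → 1, so m(4) = 1.
  α_6 = 9: Horner steps 10 → 3 → 7, so m(9) = 7.
Codeword c = [7, 2, 0, 4, 1, 7] ∈ F_11^6.


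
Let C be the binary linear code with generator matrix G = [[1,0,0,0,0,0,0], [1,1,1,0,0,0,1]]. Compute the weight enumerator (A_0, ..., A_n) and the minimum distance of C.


Weight distribution: A_0 = 1, A_1 = 1, A_3 = 1, A_4 = 1. Minimum distance d = 1.

Enumerate all 2^2 = 4 messages m ∈ F_2^2.
For each, compute codeword c = mG in F_2^7, then tally its weight.
  m = 00 → c = 0000000, weight = 0.
  m = 10 → c = 1000000, weight = 1.
  m = 01 → c = 1110001, weight = 4.
  m = 11 → c = 0110001, weight = 3.
Tally weights:
  weight 0: 1 codewords.
  weight 1: 1 codewords.
  weight 3: 1 codewords.
  weight 4: 1 codewords.
Minimum distance d = smallest w > 0 with A_w > 0 = 1.
Sanity: Σ A_w = 4 = 2^2 = 4 ✓.


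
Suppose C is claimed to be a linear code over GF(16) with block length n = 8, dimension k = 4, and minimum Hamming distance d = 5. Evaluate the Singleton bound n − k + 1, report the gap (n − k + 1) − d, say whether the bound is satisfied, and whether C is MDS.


Singleton RHS = n − k + 1 = 5, slack = 0, bound satisfied, MDS.

Singleton bound: d ≤ n − k + 1.
Here n = 8, k = 4, so n − k + 1 = 5.
Given d = 5, check d ≤ 5: YES.
Slack = (n − k + 1) − d = 0.
The code is MDS (slack = 0).
Description: the claimed parameters are [8, 4, 5]_16; such a code would be MDS (meets Singleton bound).


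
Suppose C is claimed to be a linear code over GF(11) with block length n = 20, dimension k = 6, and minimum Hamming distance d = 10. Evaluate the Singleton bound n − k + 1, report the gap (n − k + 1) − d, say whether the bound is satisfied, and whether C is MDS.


Singleton RHS = n − k + 1 = 15, slack = 5, bound satisfied, not MDS.

Singleton bound: d ≤ n − k + 1.
Here n = 20, k = 6, so n − k + 1 = 15.
Given d = 10, check d ≤ 15: YES.
Slack = (n − k + 1) − d = 5.
The code is NOT MDS (slack = 5 > 0).
Description: the claimed parameters are [20, 6, 10]_11; such a code would be non-MDS.


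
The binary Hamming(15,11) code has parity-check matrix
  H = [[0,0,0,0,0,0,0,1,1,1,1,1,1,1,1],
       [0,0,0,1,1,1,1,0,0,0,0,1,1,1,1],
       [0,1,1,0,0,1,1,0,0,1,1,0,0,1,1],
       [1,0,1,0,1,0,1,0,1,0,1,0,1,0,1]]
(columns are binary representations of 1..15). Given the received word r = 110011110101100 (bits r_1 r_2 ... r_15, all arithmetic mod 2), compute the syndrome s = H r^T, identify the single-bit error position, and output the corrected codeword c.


s = (0, 1, 0, 0)^T, error position = 4, corrected codeword c = 110111110101100

Compute s = H r^T mod 2 one row at a time:
  s_1 = 1 + 0 + 1 + 0 + 1 + 1 + 0 + 0 = 4 ≡ 0 (mod 2).
  s_2 = 0 + 1 + 1 + 1 + 1 + 1 + 0 + 0 = 5 ≡ 1 (mod 2).
  s_3 = 1 + 0 + 1 + 1 + 1 + 0 + 0 + 0 = 4 ≡ 0 (mod 2).
  s_4 = 1 + 0 + 1 + 1 + 0 + 0 + 1 + 0 = 4 ≡ 0 (mod 2).
s = (0, 1, 0, 0)^T — this equals column 4 of H (binary 0100), so error is at position 4.
Correct: flip bit 4 of r = 110011110101100 to get c = 110111110101100.


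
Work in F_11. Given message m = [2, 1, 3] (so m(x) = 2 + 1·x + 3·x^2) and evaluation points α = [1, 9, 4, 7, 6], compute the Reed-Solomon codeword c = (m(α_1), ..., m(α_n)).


c = [6, 1, 10, 2, 6]

Message polynomial: m(x) = 2 + 1·x + 3·x^2 (mod 11).
For each evaluation point α_i, compute m(α_i) mod 11:
  α_1 = 1: Horner steps 3 → 4 → 6, so m(1) = 6.
  α_2 = 9: Horner steps 3 → 6 → 1, so m(9) = 1.
  α_3 = 4: Horner steps 3 → 2 → 10, so m(4) = 10.
  α_4 = 7: Horner steps 3 → 0 → 2, so m(7) = 2.
  α_5 = 6: Horner steps 3 → 8 → 6, so m(6) = 6.
Codeword c = [6, 1, 10, 2, 6] ∈ F_11^5.


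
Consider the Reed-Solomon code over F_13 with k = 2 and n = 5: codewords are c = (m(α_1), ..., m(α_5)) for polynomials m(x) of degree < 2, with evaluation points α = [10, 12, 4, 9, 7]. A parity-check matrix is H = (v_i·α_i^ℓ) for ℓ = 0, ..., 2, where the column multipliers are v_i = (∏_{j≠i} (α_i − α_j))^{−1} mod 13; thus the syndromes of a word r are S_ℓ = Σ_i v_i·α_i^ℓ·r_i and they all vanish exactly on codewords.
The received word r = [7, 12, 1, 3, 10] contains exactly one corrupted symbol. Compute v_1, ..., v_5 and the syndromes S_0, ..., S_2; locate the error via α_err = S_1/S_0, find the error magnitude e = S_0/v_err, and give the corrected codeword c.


S = (9, 12, 3), error at position 1, error magnitude e = 1, c = [6, 12, 1, 3, 10].

Step 1: column multipliers v_i = (∏_{j≠i}(α_i − α_j))^{−1} mod 13.
  i = 1 (α = 10): (10−12)(10−4)(10−9)(10−7) = (−2)·6·1·3 = −36 ≡ 3, so v_1 = 3^{−1} = 9 (mod 13).
  i = 2 (α = 12): (12−10)(12−4)(12−9)(12−7) = 2·8·3·5 = 240 ≡ 6, so v_2 = 6^{−1} = 11 (mod 13).
  i = 3 (α = 4): (4−10)(4−12)(4−9)(4−7) = (−6)·(−8)·(−5)·(−3) = 720 ≡ 5, so v_3 = 5^{−1} = 8 (mod 13).
  i = 4 (α = 9): (9−10)(9−12)(9−4)(9−7) = (−1)·(−3)·5·2 = 30 ≡ 4, so v_4 = 4^{−1} = 10 (mod 13).
  i = 5 (α = 7): (7−10)(7−12)(7−4)(7−9) = (−3)·(−5)·3·(−2) = −90 ≡ 1, so v_5 = 1^{−1} = 1 (mod 13).
  v = [9, 11, 8, 10, 1].
Step 2: syndromes of r = [7, 12, 1, 3, 10] (all sums mod 13).
  S_0 = Σ v_i r_i = 9·7 + 11·12 + 8·1 + 10·3 + 1·10 = 243 ≡ 9.
  S_1 = Σ v_i α_i r_i = 9·10·7 + 11·12·12 + 8·4·1 + 10·9·3 + 1·7·10 = 2586 ≡ 12.
  α_i^2 mod 13 = [9, 1, 3, 3, 10].
  S_2 = Σ v_i α_i^2 r_i = 9·9·7 + 11·1·12 + 8·3·1 + 10·3·3 + 1·10·10 = 913 ≡ 3.
  S = (9, 12, 3) ≠ 0, so r is not a codeword (an error is present).
Step 3: locate the error. For a single error e at position i, S_ℓ = v_i·e·α_i^ℓ, so α_err = S_1/S_0.
  S_0^{−1} = 9^{−1} = 3 (mod 13), so α_err = 12·3 = 36 ≡ 10 = α_1. Error position i = 1.
  Consistency check: S_2/S_1 = 3·12 = 36 ≡ 10 = α_err ✓ (single-error assumption holds).
Step 4: error magnitude e = S_0/v_1 = S_0·∏_{j≠1}(α_1 − α_j) = 9·3 = 27 ≡ 1 (mod 13).
Step 5: correct position 1: c_1 = r_1 − e = 7 − 1 ≡ 6 (mod 13). Hence c = [6, 12, 1, 3, 10].
  Check: interpolating c through the α_i gives m(x) = 2 + 3·x (degree < 2) with m(α_i) = c_i for every i, so c is indeed a codeword.
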